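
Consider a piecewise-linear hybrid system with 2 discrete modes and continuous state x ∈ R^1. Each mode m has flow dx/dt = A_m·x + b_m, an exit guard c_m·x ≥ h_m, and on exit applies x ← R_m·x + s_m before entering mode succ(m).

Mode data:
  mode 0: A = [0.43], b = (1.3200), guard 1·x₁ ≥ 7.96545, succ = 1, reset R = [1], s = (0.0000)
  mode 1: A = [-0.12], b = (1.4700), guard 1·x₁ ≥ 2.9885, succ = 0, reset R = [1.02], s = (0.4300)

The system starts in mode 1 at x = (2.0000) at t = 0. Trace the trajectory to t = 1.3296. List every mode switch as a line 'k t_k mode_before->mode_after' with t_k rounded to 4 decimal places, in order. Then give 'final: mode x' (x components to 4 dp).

Mode 1: guard c·x = 2.9885 hit at Δt = 0.8451 (t = 0.8451), x⁻ = (2.9885) → reset → x⁺ = (3.4783), jump to mode 0
Mode 0: flow for 0.4845 to horizon, guard not reached → x = (4.9950)

1 0.8451 1->0
final: 0 4.9950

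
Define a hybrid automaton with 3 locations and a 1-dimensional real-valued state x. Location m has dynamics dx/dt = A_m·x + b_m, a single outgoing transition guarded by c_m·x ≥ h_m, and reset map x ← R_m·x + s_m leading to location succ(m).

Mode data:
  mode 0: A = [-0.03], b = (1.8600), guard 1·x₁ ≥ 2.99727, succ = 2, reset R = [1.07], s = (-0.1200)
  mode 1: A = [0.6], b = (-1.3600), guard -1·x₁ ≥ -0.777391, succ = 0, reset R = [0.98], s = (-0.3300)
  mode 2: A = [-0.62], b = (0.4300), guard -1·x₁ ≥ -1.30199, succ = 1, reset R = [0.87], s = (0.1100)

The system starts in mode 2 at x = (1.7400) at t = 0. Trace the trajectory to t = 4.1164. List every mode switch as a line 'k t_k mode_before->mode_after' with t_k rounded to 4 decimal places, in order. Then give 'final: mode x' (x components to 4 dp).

1 0.8746 2->1
2 1.4990 1->0
3 2.9177 0->2
final: 2 1.8319

Mode 2: guard c·x = -1.3020 hit at Δt = 0.8746 (t = 0.8746), x⁻ = (1.3020) → reset → x⁺ = (1.2427), jump to mode 1
Mode 1: guard c·x = -0.7774 hit at Δt = 0.6244 (t = 1.4990), x⁻ = (0.7774) → reset → x⁺ = (0.4318), jump to mode 0
Mode 0: guard c·x = 2.9973 hit at Δt = 1.4187 (t = 2.9177), x⁻ = (2.9973) → reset → x⁺ = (3.0871), jump to mode 2
Mode 2: flow for 1.1987 to horizon, guard not reached → x = (1.8319)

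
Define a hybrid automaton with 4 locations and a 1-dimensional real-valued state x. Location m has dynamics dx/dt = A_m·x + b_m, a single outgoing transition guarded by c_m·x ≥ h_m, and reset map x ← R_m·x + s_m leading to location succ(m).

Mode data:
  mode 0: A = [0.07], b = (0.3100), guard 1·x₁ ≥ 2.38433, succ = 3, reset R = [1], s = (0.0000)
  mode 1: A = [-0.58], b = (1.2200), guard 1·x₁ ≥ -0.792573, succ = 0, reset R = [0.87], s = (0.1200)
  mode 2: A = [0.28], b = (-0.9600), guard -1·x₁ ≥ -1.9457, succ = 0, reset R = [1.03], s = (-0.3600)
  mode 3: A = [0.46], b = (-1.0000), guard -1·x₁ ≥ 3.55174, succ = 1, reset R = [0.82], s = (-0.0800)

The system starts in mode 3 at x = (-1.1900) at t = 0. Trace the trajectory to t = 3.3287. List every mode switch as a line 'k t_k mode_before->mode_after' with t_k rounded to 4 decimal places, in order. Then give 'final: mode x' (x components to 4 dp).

1 1.1562 3->1
2 2.1305 1->0
final: 0 -0.2319

Mode 3: guard c·x = 3.5517 hit at Δt = 1.1562 (t = 1.1562), x⁻ = (-3.5517) → reset → x⁺ = (-2.9924), jump to mode 1
Mode 1: guard c·x = -0.7926 hit at Δt = 0.9743 (t = 2.1305), x⁻ = (-0.7926) → reset → x⁺ = (-0.5695), jump to mode 0
Mode 0: flow for 1.1982 to horizon, guard not reached → x = (-0.2319)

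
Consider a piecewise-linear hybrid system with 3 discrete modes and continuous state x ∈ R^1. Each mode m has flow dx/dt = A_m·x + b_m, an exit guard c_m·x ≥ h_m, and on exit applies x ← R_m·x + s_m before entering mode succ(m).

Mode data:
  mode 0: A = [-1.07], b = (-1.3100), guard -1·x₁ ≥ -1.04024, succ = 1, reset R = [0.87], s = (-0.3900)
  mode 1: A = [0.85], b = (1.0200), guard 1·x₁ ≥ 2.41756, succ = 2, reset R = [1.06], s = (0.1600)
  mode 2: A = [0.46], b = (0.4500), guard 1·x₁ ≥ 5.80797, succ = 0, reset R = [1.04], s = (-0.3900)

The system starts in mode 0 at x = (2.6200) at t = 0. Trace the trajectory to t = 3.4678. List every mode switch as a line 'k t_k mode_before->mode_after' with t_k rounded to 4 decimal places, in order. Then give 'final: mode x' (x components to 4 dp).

1 0.4946 0->1
2 1.3727 1->2
3 2.6908 2->0
final: 0 1.7692

Mode 0: guard c·x = -1.0402 hit at Δt = 0.4946 (t = 0.4946), x⁻ = (1.0402) → reset → x⁺ = (0.5150), jump to mode 1
Mode 1: guard c·x = 2.4176 hit at Δt = 0.8781 (t = 1.3727), x⁻ = (2.4176) → reset → x⁺ = (2.7226), jump to mode 2
Mode 2: guard c·x = 5.8080 hit at Δt = 1.3181 (t = 2.6908), x⁻ = (5.8080) → reset → x⁺ = (5.6503), jump to mode 0
Mode 0: flow for 0.7770 to horizon, guard not reached → x = (1.7692)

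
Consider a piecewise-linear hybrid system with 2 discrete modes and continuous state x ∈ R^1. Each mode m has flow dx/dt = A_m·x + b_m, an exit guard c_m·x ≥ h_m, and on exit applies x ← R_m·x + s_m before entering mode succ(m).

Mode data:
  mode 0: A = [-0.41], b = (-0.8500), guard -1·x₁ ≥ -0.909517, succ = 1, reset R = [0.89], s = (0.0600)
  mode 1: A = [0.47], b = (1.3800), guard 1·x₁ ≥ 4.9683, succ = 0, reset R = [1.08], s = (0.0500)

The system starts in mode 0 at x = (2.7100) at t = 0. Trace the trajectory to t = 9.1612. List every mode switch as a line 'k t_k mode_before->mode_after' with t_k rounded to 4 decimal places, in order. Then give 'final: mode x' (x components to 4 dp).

Mode 0: guard c·x = -0.9095 hit at Δt = 1.1519 (t = 1.1519), x⁻ = (0.9095) → reset → x⁺ = (0.8695), jump to mode 1
Mode 1: guard c·x = 4.9683 hit at Δt = 1.5552 (t = 2.7071), x⁻ = (4.9683) → reset → x⁺ = (5.4158), jump to mode 0
Mode 0: guard c·x = -0.9095 hit at Δt = 2.2454 (t = 4.9525), x⁻ = (0.9095) → reset → x⁺ = (0.8695), jump to mode 1
Mode 1: guard c·x = 4.9683 hit at Δt = 1.5552 (t = 6.5077), x⁻ = (4.9683) → reset → x⁺ = (5.4158), jump to mode 0
Mode 0: guard c·x = -0.9095 hit at Δt = 2.2454 (t = 8.7530), x⁻ = (0.9095) → reset → x⁺ = (0.8695), jump to mode 1
Mode 1: flow for 0.4082 to horizon, guard not reached → x = (1.6743)

1 1.1519 0->1
2 2.7071 1->0
3 4.9525 0->1
4 6.5077 1->0
5 8.7530 0->1
final: 1 1.6743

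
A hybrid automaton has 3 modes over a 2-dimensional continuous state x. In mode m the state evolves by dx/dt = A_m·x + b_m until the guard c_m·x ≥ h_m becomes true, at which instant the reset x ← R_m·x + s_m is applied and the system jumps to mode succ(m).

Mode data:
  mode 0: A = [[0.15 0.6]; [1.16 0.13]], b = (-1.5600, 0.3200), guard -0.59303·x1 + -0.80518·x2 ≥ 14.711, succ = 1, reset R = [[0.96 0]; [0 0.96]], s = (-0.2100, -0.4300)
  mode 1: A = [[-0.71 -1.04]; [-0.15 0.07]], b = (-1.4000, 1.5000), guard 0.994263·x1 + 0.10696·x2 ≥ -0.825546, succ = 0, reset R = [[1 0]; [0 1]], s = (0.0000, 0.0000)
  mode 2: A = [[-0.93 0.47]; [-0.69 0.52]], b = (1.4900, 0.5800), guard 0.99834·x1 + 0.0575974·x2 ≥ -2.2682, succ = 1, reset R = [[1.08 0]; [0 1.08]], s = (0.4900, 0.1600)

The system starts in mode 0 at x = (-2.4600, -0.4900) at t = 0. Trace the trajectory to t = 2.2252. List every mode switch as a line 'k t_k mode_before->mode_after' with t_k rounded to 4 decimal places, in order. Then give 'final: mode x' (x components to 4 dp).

1 1.5673 0->1
final: 1 -1.5027 -9.6835

Mode 0: guard c·x = 14.7110 hit at Δt = 1.5673 (t = 1.5673), x⁻ = (-10.2334, -10.7334) → reset → x⁺ = (-10.0341, -10.7340), jump to mode 1
Mode 1: flow for 0.6579 to horizon, guard not reached → x = (-1.5027, -9.6835)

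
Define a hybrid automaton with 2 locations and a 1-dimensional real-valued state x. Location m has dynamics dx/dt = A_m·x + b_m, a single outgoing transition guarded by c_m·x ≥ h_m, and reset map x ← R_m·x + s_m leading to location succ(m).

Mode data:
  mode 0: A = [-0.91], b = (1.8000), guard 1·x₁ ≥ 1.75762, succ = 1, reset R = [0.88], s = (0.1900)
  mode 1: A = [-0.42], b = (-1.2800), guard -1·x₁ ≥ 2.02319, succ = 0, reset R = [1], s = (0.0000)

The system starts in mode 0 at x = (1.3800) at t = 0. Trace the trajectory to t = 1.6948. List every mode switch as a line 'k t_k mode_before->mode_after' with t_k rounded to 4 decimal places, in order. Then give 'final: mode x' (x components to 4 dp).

Mode 0: guard c·x = 1.7576 hit at Δt = 1.0969 (t = 1.0969), x⁻ = (1.7576) → reset → x⁺ = (1.7367), jump to mode 1
Mode 1: flow for 0.5979 to horizon, guard not reached → x = (0.6742)

1 1.0969 0->1
final: 1 0.6742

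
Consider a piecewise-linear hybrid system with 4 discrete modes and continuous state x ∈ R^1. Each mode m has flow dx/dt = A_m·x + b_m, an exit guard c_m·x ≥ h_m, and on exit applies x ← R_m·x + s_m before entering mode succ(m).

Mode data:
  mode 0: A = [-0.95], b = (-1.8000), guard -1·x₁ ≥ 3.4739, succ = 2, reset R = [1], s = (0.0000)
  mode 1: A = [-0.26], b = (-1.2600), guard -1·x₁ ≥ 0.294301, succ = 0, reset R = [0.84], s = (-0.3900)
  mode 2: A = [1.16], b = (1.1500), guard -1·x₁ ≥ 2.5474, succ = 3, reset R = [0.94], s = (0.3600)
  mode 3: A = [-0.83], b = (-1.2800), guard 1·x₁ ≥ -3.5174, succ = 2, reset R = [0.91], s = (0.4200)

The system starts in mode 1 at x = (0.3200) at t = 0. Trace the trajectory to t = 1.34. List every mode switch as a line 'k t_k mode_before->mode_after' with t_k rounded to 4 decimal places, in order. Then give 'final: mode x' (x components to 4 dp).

Mode 1: guard c·x = 0.2943 hit at Δt = 0.4869 (t = 0.4869), x⁻ = (-0.2943) → reset → x⁺ = (-0.6372), jump to mode 0
Mode 0: flow for 0.8531 to horizon, guard not reached → x = (-1.3356)

1 0.4869 1->0
final: 0 -1.3356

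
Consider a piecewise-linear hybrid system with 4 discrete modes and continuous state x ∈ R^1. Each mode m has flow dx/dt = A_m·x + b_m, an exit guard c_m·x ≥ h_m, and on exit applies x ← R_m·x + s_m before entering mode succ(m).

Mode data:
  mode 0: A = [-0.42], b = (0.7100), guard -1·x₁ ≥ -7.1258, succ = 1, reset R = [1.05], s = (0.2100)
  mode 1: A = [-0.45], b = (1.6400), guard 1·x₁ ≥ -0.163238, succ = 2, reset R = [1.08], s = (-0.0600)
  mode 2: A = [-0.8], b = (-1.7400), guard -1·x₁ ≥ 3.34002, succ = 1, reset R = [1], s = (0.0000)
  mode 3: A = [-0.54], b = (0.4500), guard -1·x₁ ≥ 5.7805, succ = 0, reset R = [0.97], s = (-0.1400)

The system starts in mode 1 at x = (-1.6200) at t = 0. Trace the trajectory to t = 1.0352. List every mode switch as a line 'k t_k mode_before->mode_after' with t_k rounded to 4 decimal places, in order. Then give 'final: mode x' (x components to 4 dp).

Mode 1: guard c·x = -0.1632 hit at Δt = 0.7199 (t = 0.7199), x⁻ = (-0.1632) → reset → x⁺ = (-0.2363), jump to mode 2
Mode 2: flow for 0.3153 to horizon, guard not reached → x = (-0.6685)

1 0.7199 1->2
final: 2 -0.6685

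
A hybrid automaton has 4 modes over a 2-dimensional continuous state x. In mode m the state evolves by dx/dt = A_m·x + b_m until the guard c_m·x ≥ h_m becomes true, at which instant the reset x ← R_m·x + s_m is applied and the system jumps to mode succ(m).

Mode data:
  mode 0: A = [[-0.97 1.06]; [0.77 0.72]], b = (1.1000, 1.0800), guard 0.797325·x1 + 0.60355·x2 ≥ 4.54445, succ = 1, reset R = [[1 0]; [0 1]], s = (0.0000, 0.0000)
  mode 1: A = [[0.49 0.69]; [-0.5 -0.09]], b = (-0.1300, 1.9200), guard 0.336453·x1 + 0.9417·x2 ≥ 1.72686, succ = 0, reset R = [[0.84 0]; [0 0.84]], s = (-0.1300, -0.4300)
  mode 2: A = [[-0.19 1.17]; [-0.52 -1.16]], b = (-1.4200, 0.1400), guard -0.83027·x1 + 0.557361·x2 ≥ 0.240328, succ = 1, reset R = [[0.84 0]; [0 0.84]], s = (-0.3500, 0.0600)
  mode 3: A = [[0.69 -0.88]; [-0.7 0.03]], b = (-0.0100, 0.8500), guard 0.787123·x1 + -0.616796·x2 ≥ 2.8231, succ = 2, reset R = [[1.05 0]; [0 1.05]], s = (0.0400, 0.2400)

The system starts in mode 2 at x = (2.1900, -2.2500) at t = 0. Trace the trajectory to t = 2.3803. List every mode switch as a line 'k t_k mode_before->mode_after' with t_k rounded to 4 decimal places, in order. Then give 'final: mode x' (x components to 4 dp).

Mode 2: guard c·x = 0.2403 hit at Δt = 0.9168 (t = 0.9168), x⁻ = (-0.8086, -0.7733) → reset → x⁺ = (-1.0292, -0.5896), jump to mode 1
Mode 1: guard c·x = 1.7269 hit at Δt = 1.1465 (t = 2.0633), x⁻ = (-1.2378, 2.2760) → reset → x⁺ = (-1.1698, 1.4819), jump to mode 0
Mode 0: flow for 0.3170 to horizon, guard not reached → x = (-0.0507, 2.0765)

1 0.9168 2->1
2 2.0633 1->0
final: 0 -0.0507 2.0765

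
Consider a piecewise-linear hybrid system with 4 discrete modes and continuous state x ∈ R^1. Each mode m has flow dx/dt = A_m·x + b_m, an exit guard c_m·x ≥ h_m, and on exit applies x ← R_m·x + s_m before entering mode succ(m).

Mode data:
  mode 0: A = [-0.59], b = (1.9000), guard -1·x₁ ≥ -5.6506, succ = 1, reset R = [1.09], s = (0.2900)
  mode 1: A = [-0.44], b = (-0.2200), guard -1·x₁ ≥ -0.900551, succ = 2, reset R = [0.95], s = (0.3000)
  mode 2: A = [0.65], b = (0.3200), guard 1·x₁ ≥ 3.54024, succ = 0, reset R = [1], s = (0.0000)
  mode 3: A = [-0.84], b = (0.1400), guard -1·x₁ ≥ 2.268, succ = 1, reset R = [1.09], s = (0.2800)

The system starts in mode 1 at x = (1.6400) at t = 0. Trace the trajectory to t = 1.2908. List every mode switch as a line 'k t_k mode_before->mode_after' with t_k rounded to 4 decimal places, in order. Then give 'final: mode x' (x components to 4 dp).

1 0.9635 1->2
final: 2 1.5462

Mode 1: guard c·x = -0.9006 hit at Δt = 0.9635 (t = 0.9635), x⁻ = (0.9006) → reset → x⁺ = (1.1555), jump to mode 2
Mode 2: flow for 0.3273 to horizon, guard not reached → x = (1.5462)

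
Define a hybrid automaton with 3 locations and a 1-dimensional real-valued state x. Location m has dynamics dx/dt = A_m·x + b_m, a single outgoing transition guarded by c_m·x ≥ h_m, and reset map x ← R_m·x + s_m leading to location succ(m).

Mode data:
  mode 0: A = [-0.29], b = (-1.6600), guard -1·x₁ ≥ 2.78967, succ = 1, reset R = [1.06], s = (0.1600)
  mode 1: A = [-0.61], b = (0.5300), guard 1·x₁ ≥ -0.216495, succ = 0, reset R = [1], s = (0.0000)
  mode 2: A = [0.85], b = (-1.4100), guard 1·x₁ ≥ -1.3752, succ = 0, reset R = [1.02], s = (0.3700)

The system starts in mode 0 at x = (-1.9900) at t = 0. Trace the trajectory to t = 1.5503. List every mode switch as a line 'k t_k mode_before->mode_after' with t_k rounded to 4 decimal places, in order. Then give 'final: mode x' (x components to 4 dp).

Mode 0: guard c·x = 2.7897 hit at Δt = 0.8310 (t = 0.8310), x⁻ = (-2.7897) → reset → x⁺ = (-2.7971), jump to mode 1
Mode 1: flow for 0.7193 to horizon, guard not reached → x = (-1.4950)

1 0.8310 0->1
final: 1 -1.4950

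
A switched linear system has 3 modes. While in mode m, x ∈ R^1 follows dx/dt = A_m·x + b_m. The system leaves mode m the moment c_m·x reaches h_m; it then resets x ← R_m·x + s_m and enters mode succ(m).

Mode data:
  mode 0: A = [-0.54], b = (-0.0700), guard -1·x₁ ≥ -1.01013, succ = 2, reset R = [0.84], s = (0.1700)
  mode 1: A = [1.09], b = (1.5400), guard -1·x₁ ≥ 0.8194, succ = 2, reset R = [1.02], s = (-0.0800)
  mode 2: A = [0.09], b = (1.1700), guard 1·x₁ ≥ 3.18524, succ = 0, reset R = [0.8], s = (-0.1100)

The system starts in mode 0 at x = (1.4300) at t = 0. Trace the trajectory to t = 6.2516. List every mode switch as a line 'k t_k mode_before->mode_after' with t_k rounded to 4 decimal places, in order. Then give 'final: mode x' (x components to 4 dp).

1 0.5808 0->2
2 2.1777 2->0
3 3.6818 0->2
4 5.2788 2->0
final: 0 1.3889

Mode 0: guard c·x = -1.0101 hit at Δt = 0.5808 (t = 0.5808), x⁻ = (1.0101) → reset → x⁺ = (1.0185), jump to mode 2
Mode 2: guard c·x = 3.1852 hit at Δt = 1.5969 (t = 2.1777), x⁻ = (3.1852) → reset → x⁺ = (2.4382), jump to mode 0
Mode 0: guard c·x = -1.0101 hit at Δt = 1.5041 (t = 3.6818), x⁻ = (1.0101) → reset → x⁺ = (1.0185), jump to mode 2
Mode 2: guard c·x = 3.1852 hit at Δt = 1.5969 (t = 5.2788), x⁻ = (3.1852) → reset → x⁺ = (2.4382), jump to mode 0
Mode 0: flow for 0.9728 to horizon, guard not reached → x = (1.3889)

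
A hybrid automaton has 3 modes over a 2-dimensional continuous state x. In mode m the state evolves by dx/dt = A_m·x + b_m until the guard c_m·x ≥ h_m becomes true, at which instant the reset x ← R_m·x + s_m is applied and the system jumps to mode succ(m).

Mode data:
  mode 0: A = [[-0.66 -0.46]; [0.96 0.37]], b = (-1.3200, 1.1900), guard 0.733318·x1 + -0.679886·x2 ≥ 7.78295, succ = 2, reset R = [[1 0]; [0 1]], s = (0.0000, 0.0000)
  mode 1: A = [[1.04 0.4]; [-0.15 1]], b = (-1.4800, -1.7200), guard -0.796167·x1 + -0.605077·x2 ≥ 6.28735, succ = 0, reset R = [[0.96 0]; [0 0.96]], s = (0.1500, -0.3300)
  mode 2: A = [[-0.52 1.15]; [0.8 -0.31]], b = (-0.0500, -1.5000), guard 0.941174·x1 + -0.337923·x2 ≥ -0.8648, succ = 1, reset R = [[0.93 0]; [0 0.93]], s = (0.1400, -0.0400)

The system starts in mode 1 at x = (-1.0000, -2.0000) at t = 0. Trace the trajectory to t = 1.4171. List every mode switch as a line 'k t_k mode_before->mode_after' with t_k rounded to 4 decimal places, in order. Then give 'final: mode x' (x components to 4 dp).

Mode 1: guard c·x = 6.2873 hit at Δt = 0.6094 (t = 0.6094), x⁻ = (-4.2169, -4.8424) → reset → x⁺ = (-3.8982, -4.9787), jump to mode 0
Mode 0: flow for 0.8077 to horizon, guard not reached → x = (-1.1889, -7.9258)

1 0.6094 1->0
final: 0 -1.1889 -7.9258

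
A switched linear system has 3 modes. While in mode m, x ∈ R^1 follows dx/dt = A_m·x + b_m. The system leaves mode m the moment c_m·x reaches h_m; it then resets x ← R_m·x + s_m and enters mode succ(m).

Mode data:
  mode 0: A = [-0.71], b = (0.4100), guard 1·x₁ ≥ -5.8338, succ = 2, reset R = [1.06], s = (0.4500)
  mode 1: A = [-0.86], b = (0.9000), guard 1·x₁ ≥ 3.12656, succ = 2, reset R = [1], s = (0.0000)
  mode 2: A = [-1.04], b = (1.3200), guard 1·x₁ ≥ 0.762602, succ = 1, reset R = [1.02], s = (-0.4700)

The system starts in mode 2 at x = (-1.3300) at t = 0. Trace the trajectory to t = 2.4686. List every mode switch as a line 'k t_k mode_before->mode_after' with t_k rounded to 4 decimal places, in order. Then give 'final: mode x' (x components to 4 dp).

Mode 2: guard c·x = 0.7626 hit at Δt = 1.5723 (t = 1.5723), x⁻ = (0.7626) → reset → x⁺ = (0.3079), jump to mode 1
Mode 1: flow for 0.8963 to horizon, guard not reached → x = (0.7048)

1 1.5723 2->1
final: 1 0.7048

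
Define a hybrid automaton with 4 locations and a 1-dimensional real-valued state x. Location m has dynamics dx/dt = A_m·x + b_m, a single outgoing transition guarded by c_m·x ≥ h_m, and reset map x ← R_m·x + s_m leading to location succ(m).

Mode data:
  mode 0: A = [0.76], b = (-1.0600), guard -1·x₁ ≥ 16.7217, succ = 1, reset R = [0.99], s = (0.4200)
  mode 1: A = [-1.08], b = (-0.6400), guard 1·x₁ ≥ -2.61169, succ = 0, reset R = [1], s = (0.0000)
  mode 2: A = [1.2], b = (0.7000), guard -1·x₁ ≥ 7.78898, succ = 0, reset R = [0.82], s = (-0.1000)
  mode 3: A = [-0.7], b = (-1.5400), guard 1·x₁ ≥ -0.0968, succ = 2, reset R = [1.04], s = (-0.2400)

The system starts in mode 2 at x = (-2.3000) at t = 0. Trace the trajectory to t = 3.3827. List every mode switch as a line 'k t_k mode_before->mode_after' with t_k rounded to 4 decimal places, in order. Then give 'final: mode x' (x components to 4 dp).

1 1.1954 2->0
2 2.2905 0->1
final: 1 -5.3703

Mode 2: guard c·x = 7.7890 hit at Δt = 1.1954 (t = 1.1954), x⁻ = (-7.7890) → reset → x⁺ = (-6.4870), jump to mode 0
Mode 0: guard c·x = 16.7217 hit at Δt = 1.0951 (t = 2.2905), x⁻ = (-16.7217) → reset → x⁺ = (-16.1345), jump to mode 1
Mode 1: flow for 1.0922 to horizon, guard not reached → x = (-5.3703)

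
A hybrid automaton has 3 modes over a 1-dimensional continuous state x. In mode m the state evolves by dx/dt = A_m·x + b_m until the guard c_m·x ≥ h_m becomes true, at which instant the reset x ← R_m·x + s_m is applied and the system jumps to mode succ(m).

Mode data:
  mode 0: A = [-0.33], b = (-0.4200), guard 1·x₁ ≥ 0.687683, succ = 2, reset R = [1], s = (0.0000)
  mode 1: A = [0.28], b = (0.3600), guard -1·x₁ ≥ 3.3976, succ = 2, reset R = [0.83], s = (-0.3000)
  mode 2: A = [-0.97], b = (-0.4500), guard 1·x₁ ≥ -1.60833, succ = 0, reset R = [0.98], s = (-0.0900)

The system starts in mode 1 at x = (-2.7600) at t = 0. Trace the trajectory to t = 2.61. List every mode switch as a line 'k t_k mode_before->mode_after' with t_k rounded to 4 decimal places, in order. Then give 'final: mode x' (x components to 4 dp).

1 1.2836 1->2
2 2.1516 2->0
final: 0 -1.6109

Mode 1: guard c·x = 3.3976 hit at Δt = 1.2836 (t = 1.2836), x⁻ = (-3.3976) → reset → x⁺ = (-3.1200), jump to mode 2
Mode 2: guard c·x = -1.6083 hit at Δt = 0.8680 (t = 2.1516), x⁻ = (-1.6083) → reset → x⁺ = (-1.6662), jump to mode 0
Mode 0: flow for 0.4584 to horizon, guard not reached → x = (-1.6109)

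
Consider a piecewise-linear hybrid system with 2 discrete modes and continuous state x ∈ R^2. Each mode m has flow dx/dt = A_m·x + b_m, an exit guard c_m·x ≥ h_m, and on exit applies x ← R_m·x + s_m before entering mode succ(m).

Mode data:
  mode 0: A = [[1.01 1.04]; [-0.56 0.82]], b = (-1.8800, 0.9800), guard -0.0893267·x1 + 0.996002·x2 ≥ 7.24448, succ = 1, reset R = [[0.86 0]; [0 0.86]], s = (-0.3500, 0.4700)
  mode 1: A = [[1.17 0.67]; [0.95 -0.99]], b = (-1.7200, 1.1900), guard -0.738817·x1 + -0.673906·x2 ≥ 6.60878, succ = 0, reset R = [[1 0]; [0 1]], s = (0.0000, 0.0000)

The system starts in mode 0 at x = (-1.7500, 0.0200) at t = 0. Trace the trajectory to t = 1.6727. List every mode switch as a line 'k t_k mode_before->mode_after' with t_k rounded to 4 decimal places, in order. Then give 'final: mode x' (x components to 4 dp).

1 1.2518 0->1
final: 1 -8.2758 2.3289

Mode 0: guard c·x = 7.2445 hit at Δt = 1.2518 (t = 1.2518), x⁻ = (-5.9523, 6.7397) → reset → x⁺ = (-5.4690, 6.2662), jump to mode 1
Mode 1: flow for 0.4209 to horizon, guard not reached → x = (-8.2758, 2.3289)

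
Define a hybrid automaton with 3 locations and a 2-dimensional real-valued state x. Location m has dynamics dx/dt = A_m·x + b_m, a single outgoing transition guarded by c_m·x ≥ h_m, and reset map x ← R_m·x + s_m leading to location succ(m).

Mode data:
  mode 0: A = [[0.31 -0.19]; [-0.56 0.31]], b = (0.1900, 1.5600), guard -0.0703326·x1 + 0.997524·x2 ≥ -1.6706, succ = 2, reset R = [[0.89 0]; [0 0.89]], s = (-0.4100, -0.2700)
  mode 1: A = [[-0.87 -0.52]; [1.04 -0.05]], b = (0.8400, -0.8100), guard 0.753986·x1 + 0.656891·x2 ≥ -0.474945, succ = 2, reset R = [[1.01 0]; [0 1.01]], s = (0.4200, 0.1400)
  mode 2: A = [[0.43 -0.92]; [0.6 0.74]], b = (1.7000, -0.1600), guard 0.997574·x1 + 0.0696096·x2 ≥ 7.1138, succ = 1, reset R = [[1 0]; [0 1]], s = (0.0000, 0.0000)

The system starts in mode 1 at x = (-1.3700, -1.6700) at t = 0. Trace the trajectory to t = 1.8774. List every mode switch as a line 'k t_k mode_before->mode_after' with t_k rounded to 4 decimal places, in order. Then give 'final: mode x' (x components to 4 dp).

Mode 1: guard c·x = -0.4749 hit at Δt = 1.4994 (t = 1.4994), x⁻ = (1.3728, -2.2988) → reset → x⁺ = (1.8066, -2.1818), jump to mode 2
Mode 2: flow for 0.3780 to horizon, guard not reached → x = (3.6736, -2.2573)

1 1.4994 1->2
final: 2 3.6736 -2.2573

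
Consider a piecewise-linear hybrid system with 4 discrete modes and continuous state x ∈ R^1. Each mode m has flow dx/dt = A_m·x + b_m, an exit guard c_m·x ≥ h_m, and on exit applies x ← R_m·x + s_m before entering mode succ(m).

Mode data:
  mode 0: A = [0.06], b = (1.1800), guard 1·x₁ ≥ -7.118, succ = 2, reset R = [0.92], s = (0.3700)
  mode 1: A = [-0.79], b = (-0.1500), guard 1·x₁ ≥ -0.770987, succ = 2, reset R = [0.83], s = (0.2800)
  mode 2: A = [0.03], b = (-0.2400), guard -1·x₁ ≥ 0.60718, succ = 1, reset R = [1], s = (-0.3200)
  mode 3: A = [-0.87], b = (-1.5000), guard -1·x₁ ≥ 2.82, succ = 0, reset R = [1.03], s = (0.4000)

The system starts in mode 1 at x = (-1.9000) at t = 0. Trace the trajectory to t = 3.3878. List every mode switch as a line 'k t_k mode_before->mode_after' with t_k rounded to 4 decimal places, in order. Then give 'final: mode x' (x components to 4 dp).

Mode 1: guard c·x = -0.7710 hit at Δt = 1.3663 (t = 1.3663), x⁻ = (-0.7710) → reset → x⁺ = (-0.3599), jump to mode 2
Mode 2: guard c·x = 0.6072 hit at Δt = 0.9716 (t = 2.3379), x⁻ = (-0.6072) → reset → x⁺ = (-0.9272), jump to mode 1
Mode 1: guard c·x = -0.7710 hit at Δt = 0.3013 (t = 2.6392), x⁻ = (-0.7710) → reset → x⁺ = (-0.3599), jump to mode 2
Mode 2: flow for 0.7486 to horizon, guard not reached → x = (-0.5498)

1 1.3663 1->2
2 2.3379 2->1
3 2.6392 1->2
final: 2 -0.5498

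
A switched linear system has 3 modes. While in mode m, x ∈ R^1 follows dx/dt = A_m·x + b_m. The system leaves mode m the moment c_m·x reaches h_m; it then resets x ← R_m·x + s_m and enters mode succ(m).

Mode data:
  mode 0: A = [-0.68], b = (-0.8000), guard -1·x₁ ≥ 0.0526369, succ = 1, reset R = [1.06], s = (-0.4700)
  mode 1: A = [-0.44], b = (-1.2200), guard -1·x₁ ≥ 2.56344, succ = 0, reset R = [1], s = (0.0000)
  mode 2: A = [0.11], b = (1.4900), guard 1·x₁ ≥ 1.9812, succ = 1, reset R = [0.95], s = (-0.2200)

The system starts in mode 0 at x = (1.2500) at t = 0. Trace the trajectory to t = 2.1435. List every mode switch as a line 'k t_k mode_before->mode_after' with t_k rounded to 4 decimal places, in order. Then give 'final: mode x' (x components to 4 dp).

Mode 0: guard c·x = 0.0526 hit at Δt = 1.1319 (t = 1.1319), x⁻ = (-0.0526) → reset → x⁺ = (-0.5258), jump to mode 1
Mode 1: flow for 1.0116 to horizon, guard not reached → x = (-1.3330)

1 1.1319 0->1
final: 1 -1.3330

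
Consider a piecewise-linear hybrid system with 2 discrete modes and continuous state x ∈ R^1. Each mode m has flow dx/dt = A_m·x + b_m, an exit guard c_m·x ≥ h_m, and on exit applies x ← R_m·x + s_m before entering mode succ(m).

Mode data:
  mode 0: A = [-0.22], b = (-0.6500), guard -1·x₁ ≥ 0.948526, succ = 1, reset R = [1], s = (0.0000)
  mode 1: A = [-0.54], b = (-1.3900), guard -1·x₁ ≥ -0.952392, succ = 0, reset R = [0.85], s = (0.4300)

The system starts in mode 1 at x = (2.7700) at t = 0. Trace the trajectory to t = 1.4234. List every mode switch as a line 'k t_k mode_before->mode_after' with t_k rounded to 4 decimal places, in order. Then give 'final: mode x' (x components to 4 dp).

1 0.7698 1->0
final: 0 0.6778

Mode 1: guard c·x = -0.9524 hit at Δt = 0.7698 (t = 0.7698), x⁻ = (0.9524) → reset → x⁺ = (1.2395), jump to mode 0
Mode 0: flow for 0.6536 to horizon, guard not reached → x = (0.6778)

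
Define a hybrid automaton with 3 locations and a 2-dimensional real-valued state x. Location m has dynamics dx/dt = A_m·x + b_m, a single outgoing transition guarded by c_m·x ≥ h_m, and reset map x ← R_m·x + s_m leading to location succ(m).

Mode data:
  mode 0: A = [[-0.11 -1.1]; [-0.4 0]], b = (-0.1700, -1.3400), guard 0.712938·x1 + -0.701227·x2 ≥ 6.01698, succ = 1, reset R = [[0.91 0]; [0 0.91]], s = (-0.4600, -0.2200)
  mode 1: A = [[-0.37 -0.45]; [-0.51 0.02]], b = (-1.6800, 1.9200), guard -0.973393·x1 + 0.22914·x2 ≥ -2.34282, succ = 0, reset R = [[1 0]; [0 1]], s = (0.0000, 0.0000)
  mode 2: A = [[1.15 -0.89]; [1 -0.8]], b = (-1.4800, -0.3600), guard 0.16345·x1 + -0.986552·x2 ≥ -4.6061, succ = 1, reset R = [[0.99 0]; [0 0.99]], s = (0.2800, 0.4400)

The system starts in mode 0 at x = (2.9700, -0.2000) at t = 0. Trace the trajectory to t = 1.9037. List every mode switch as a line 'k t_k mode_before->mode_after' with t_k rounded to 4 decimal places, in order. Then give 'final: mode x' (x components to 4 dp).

Mode 0: guard c·x = 6.0170 hit at Δt = 1.2591 (t = 1.2591), x⁻ = (4.8355, -3.6644) → reset → x⁺ = (3.9403, -3.5546), jump to mode 1
Mode 1: flow for 0.6446 to horizon, guard not reached → x = (3.0580, -3.5077)

1 1.2591 0->1
final: 1 3.0580 -3.5077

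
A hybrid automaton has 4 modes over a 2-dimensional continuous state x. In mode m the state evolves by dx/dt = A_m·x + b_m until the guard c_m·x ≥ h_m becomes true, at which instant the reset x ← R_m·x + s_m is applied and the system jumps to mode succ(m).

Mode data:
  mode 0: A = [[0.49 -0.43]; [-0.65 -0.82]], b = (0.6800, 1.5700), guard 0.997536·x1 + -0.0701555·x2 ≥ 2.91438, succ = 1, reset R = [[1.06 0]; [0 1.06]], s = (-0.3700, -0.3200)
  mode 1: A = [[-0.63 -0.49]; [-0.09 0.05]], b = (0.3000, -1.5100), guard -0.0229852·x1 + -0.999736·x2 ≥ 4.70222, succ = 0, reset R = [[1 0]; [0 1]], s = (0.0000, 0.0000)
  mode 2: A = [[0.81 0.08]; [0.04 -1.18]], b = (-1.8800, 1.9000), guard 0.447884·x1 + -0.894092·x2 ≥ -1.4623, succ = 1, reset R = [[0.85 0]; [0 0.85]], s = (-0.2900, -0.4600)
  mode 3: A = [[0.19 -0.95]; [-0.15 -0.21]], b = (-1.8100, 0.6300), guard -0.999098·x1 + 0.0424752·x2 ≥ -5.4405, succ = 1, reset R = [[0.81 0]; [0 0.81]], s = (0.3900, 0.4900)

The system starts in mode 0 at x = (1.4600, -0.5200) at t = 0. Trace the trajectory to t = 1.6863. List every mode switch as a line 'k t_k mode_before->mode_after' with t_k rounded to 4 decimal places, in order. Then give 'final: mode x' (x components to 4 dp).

1 0.7808 0->1
final: 1 2.2197 -2.1564

Mode 0: guard c·x = 2.9144 hit at Δt = 0.7808 (t = 0.7808), x⁻ = (2.9074, -0.2020) → reset → x⁺ = (2.7118, -0.5342), jump to mode 1
Mode 1: flow for 0.9055 to horizon, guard not reached → x = (2.2197, -2.1564)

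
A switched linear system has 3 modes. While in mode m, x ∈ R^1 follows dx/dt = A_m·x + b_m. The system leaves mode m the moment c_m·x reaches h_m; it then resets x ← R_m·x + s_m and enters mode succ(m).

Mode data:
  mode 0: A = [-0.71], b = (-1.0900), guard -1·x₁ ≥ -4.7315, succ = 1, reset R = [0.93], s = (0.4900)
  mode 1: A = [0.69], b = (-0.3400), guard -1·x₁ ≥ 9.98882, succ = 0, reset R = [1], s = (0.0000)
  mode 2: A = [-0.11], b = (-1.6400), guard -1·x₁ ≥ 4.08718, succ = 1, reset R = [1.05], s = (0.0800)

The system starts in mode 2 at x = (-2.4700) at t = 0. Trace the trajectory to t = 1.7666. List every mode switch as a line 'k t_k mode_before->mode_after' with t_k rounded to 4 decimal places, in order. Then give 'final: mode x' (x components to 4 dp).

Mode 2: guard c·x = 4.0872 hit at Δt = 1.2661 (t = 1.2661), x⁻ = (-4.0872) → reset → x⁺ = (-4.2115), jump to mode 1
Mode 1: flow for 0.5005 to horizon, guard not reached → x = (-6.1519)

1 1.2661 2->1
final: 1 -6.1519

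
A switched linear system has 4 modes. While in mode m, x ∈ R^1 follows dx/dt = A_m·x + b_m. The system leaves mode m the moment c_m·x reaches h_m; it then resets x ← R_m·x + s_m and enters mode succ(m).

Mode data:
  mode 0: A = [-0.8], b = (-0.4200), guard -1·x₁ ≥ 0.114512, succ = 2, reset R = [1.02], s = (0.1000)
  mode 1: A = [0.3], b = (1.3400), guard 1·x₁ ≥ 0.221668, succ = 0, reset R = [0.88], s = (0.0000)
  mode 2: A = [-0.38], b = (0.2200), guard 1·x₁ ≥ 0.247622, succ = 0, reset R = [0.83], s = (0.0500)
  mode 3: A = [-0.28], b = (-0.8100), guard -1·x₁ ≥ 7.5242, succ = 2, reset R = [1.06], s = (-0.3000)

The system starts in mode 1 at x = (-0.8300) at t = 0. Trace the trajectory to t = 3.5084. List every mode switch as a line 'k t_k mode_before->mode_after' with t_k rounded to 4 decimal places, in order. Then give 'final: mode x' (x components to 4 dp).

Mode 1: guard c·x = 0.2217 hit at Δt = 0.8467 (t = 0.8467), x⁻ = (0.2217) → reset → x⁺ = (0.1951), jump to mode 0
Mode 0: guard c·x = 0.1145 hit at Δt = 0.7025 (t = 1.5492), x⁻ = (-0.1145) → reset → x⁺ = (-0.0168), jump to mode 2
Mode 2: guard c·x = 0.2476 hit at Δt = 1.5440 (t = 3.0932), x⁻ = (0.2476) → reset → x⁺ = (0.2555), jump to mode 0
Mode 0: flow for 0.4152 to horizon, guard not reached → x = (0.0349)

1 0.8467 1->0
2 1.5492 0->2
3 3.0932 2->0
final: 0 0.0349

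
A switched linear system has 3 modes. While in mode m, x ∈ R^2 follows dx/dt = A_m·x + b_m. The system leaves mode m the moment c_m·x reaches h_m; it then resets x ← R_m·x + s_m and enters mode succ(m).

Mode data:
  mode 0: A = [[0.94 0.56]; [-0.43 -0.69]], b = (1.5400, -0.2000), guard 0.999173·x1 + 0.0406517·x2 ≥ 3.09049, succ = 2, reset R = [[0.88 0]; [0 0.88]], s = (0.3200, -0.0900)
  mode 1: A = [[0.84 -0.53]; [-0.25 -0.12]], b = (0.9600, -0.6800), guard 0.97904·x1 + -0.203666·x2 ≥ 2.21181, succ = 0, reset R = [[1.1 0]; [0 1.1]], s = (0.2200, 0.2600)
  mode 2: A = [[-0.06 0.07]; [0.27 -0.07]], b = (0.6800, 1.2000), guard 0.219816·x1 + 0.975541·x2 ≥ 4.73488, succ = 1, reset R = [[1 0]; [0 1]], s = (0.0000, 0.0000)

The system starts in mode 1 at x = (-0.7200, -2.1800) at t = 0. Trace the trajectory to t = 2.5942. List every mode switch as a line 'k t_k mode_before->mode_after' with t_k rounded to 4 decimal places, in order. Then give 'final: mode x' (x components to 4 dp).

Mode 1: guard c·x = 2.2118 hit at Δt = 0.9812 (t = 0.9812), x⁻ = (1.7090, -2.6445) → reset → x⁺ = (2.0999, -2.6490), jump to mode 0
Mode 0: guard c·x = 3.0905 hit at Δt = 0.4255 (t = 1.4067), x⁻ = (3.1934, -2.4663) → reset → x⁺ = (3.1302, -2.2603), jump to mode 2
Mode 2: flow for 1.1875 to horizon, guard not reached → x = (3.6182, 0.3219)

1 0.9812 1->0
2 1.4067 0->2
final: 2 3.6182 0.3219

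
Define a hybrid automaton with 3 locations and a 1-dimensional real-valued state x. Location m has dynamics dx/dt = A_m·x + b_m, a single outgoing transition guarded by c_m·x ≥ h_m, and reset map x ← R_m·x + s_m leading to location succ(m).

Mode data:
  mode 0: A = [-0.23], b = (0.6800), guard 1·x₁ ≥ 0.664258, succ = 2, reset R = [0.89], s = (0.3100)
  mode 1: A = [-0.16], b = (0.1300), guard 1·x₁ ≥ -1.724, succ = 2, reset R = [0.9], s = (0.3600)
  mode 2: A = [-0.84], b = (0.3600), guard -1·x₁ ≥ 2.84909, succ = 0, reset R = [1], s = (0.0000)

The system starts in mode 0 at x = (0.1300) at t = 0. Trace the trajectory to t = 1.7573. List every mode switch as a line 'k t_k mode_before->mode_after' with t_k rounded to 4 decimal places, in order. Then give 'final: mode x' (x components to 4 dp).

Mode 0: guard c·x = 0.6643 hit at Δt = 0.9109 (t = 0.9109), x⁻ = (0.6643) → reset → x⁺ = (0.9012), jump to mode 2
Mode 2: flow for 0.8464 to horizon, guard not reached → x = (0.6607)

1 0.9109 0->2
final: 2 0.6607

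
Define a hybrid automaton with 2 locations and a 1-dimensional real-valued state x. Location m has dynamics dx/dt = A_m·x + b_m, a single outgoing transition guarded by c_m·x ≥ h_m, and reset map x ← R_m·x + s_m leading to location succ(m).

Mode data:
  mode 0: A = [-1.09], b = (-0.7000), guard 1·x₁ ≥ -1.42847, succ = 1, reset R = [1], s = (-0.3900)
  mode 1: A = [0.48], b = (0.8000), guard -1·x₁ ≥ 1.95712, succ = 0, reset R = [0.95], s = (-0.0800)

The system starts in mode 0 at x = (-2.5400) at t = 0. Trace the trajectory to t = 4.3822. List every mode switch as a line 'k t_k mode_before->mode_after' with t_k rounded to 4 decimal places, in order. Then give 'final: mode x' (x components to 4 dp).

1 0.8084 0->1
2 2.1602 1->0
3 2.6194 0->1
4 3.9712 1->0
final: 0 -1.4709

Mode 0: guard c·x = -1.4285 hit at Δt = 0.8084 (t = 0.8084), x⁻ = (-1.4285) → reset → x⁺ = (-1.8185), jump to mode 1
Mode 1: guard c·x = 1.9571 hit at Δt = 1.3518 (t = 2.1602), x⁻ = (-1.9571) → reset → x⁺ = (-1.9393), jump to mode 0
Mode 0: guard c·x = -1.4285 hit at Δt = 0.4592 (t = 2.6194), x⁻ = (-1.4285) → reset → x⁺ = (-1.8185), jump to mode 1
Mode 1: guard c·x = 1.9571 hit at Δt = 1.3518 (t = 3.9712), x⁻ = (-1.9571) → reset → x⁺ = (-1.9393), jump to mode 0
Mode 0: flow for 0.4110 to horizon, guard not reached → x = (-1.4709)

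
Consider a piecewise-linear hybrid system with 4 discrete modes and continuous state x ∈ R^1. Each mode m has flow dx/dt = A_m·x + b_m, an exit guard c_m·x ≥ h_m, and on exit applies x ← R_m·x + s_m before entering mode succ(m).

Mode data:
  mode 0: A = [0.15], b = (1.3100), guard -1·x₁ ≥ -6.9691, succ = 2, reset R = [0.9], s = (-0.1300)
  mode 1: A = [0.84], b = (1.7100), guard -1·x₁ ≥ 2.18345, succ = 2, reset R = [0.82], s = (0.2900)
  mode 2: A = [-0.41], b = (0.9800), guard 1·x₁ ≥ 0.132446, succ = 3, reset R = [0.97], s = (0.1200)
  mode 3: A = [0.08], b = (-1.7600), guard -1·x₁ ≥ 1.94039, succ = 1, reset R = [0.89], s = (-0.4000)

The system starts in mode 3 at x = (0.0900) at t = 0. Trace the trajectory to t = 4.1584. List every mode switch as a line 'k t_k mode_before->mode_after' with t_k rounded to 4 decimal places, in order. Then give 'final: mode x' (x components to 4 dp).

Mode 3: guard c·x = 1.9404 hit at Δt = 1.1078 (t = 1.1078), x⁻ = (-1.9404) → reset → x⁺ = (-2.1269), jump to mode 1
Mode 1: guard c·x = 2.1835 hit at Δt = 0.5738 (t = 1.6816), x⁻ = (-2.1835) → reset → x⁺ = (-1.5004), jump to mode 2
Mode 2: guard c·x = 0.1324 hit at Δt = 1.3273 (t = 3.0089), x⁻ = (0.1324) → reset → x⁺ = (0.2485), jump to mode 3
Mode 3: flow for 1.1495 to horizon, guard not reached → x = (-1.8466)

1 1.1078 3->1
2 1.6816 1->2
3 3.0089 2->3
final: 3 -1.8466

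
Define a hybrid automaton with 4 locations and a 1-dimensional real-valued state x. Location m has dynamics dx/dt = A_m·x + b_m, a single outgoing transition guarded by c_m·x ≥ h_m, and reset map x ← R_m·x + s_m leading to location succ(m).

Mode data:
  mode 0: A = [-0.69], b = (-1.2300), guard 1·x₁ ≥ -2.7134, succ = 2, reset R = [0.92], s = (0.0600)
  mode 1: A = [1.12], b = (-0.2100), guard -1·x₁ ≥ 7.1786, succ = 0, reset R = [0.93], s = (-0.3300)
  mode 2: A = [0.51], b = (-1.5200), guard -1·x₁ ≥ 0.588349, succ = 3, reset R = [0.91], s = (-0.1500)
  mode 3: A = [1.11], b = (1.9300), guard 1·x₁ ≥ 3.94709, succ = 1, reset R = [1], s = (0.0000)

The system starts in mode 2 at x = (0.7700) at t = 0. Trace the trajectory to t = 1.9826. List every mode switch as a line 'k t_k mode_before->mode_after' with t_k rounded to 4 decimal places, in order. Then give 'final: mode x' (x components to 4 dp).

Mode 2: guard c·x = 0.5883 hit at Δt = 0.9393 (t = 0.9393), x⁻ = (-0.5883) → reset → x⁺ = (-0.6854), jump to mode 3
Mode 3: flow for 1.0433 to horizon, guard not reached → x = (1.6148)

1 0.9393 2->3
final: 3 1.6148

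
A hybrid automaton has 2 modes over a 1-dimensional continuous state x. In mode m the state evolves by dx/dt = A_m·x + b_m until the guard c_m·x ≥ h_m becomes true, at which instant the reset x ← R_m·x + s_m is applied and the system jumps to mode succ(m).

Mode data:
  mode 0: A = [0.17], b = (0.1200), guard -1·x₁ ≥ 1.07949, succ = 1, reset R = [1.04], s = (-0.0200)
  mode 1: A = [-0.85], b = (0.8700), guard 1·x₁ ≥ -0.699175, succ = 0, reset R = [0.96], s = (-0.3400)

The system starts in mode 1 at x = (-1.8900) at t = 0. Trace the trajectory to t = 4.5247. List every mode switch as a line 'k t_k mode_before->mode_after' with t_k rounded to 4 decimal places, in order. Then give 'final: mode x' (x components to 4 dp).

Mode 1: guard c·x = -0.6992 hit at Δt = 0.6182 (t = 0.6182), x⁻ = (-0.6992) → reset → x⁺ = (-1.0112), jump to mode 0
Mode 0: guard c·x = 1.0795 hit at Δt = 1.1872 (t = 1.8054), x⁻ = (-1.0795) → reset → x⁺ = (-1.1427), jump to mode 1
Mode 1: guard c·x = -0.6992 hit at Δt = 0.2695 (t = 2.0749), x⁻ = (-0.6992) → reset → x⁺ = (-1.0112), jump to mode 0
Mode 0: guard c·x = 1.0795 hit at Δt = 1.1872 (t = 3.2621), x⁻ = (-1.0795) → reset → x⁺ = (-1.1427), jump to mode 1
Mode 1: guard c·x = -0.6992 hit at Δt = 0.2695 (t = 3.5316), x⁻ = (-0.6992) → reset → x⁺ = (-1.0112), jump to mode 0
Mode 0: flow for 0.9931 to horizon, guard not reached → x = (-1.0674)

1 0.6182 1->0
2 1.8054 0->1
3 2.0749 1->0
4 3.2621 0->1
5 3.5316 1->0
final: 0 -1.0674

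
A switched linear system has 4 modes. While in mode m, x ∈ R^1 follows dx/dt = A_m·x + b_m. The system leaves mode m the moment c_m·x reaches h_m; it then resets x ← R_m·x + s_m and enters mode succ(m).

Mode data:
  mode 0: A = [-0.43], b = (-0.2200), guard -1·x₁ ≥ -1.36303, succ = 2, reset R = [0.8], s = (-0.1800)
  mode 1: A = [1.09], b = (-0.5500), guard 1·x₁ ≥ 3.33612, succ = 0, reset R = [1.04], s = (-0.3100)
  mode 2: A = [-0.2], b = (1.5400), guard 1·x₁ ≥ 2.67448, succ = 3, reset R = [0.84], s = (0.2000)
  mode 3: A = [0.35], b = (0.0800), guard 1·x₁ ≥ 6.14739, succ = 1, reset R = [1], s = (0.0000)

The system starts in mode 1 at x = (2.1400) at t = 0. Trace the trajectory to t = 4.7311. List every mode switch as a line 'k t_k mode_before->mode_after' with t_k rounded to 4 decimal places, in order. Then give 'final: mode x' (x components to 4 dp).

Mode 1: guard c·x = 3.3361 hit at Δt = 0.5036 (t = 0.5036), x⁻ = (3.3361) → reset → x⁺ = (3.1596), jump to mode 0
Mode 0: guard c·x = -1.3630 hit at Δt = 1.5630 (t = 2.0666), x⁻ = (1.3630) → reset → x⁺ = (0.9104), jump to mode 2
Mode 2: guard c·x = 2.6745 hit at Δt = 1.5043 (t = 3.5709), x⁻ = (2.6745) → reset → x⁺ = (2.4466), jump to mode 3
Mode 3: flow for 1.1602 to horizon, guard not reached → x = (3.7866)

1 0.5036 1->0
2 2.0666 0->2
3 3.5709 2->3
final: 3 3.7866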